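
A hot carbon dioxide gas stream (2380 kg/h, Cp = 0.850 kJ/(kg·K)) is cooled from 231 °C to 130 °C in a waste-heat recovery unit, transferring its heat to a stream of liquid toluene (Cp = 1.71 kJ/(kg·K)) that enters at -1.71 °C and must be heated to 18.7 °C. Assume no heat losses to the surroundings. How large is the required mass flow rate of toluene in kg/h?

ṁ_c = 5850 kg/h

Heat released by hot stream: Q = 2380 × 0.850 × (231 − 130) = 204320 kJ/h
Energy balance on cold side (adiabatic exchanger): Q = ṁ_c·Cp_c·(T_c,out − T_c,in)
ṁ_c = 204320 / [1.71 × (18.7 − -1.71)] = 5854.3 kg/h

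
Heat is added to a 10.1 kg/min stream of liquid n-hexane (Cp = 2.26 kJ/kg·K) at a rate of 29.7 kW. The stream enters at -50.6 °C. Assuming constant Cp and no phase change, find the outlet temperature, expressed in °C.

T_out = 27.5 °C

Q = 29.7 kW = 1782 kJ/min
ΔT = Q/(ṁ·Cp) = 1782/(10.1×2.26) = 78.069 K
T_out = -50.6 + 78.069 = 27.469 °C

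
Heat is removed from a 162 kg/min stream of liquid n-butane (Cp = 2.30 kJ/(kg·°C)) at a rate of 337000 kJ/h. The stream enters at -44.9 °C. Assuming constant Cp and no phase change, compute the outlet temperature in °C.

Q = 337000 kJ/h = 5616.7 kJ/min
ΔT = Q/(ṁ·Cp) = 5616.7/(162×2.30) = 15.074 K
T_out = -44.9 − 15.074 = -59.974 °C

T_out = -60.0 °C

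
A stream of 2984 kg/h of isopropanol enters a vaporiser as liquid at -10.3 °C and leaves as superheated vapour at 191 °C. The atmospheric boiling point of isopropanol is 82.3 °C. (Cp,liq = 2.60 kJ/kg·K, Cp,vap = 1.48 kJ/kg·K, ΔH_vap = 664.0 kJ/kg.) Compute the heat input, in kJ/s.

liquid -10.3→82.3 °C: 240.76 kJ/kg
vaporisation at 82.3 °C: 664 kJ/kg
vapour 82.3→191 °C: 160.88 kJ/kg
Δh = 240.76 + 664 + 160.88 = 1065.6 kJ/kg
Q = ṁ·Δh = 2984 kg/h × 1065.6 kJ/kg = 3.1799e+06 kJ/h
|Q| = 883.29 kW

Q = 883 kJ/s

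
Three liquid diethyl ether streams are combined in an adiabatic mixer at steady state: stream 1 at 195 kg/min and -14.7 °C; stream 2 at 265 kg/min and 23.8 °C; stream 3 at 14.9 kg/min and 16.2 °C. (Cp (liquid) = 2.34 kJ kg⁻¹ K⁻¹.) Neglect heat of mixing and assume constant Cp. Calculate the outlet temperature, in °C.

T_out = 7.75 °C

Adiabatic, steady state ⇒ Σ ṁᵢCp,ᵢ(T_out − Tᵢ) = 0
Σ ṁᵢCp,ᵢTᵢ = 195×2.34×-14.7 + 265×2.34×23.8 + 14.9×2.34×16.2 = 8615.6
Σ ṁᵢCp,ᵢ = 195×2.34 + 265×2.34 + 14.9×2.34 = 1111.3
T_out = 8615.6 / 1111.3 = 7.753 °C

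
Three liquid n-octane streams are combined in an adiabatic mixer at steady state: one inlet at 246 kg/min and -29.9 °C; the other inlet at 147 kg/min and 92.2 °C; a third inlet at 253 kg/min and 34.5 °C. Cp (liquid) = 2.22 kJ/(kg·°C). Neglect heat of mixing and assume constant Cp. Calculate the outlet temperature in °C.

Adiabatic, steady state ⇒ Σ ṁᵢCp,ᵢ(T_out − Tᵢ) = 0
T_out = Σ ṁᵢCp,ᵢTᵢ / Σ ṁᵢCp,ᵢ
      = 33137 / 1434.1 = 23.106 °C

T_out = 23.1 °C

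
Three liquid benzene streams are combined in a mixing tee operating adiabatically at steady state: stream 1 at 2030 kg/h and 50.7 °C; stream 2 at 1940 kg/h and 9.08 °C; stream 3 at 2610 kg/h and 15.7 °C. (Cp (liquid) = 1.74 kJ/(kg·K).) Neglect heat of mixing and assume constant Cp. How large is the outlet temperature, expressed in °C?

Adiabatic, steady state ⇒ Σ ṁᵢCp,ᵢ(T_out − Tᵢ) = 0
T_out = Σ ṁᵢCp,ᵢTᵢ / Σ ṁᵢCp,ᵢ
      = 281030 / 11449 = 24.546 °C

T_out = 24.5 °C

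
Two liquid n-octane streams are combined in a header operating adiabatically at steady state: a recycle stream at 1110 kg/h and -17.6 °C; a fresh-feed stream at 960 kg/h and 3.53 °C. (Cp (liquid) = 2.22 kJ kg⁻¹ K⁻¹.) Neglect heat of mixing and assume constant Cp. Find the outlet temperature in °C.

Adiabatic, steady state ⇒ Σ ṁᵢCp,ᵢ(T_out − Tᵢ) = 0
Σ ṁᵢCp,ᵢTᵢ = 1110×2.22×-17.6 + 960×2.22×3.53 = -35847
Σ ṁᵢCp,ᵢ = 1110×2.22 + 960×2.22 = 4595.4
T_out = -35847 / 4595.4 = -7.8006 °C

T_out = -7.80 °C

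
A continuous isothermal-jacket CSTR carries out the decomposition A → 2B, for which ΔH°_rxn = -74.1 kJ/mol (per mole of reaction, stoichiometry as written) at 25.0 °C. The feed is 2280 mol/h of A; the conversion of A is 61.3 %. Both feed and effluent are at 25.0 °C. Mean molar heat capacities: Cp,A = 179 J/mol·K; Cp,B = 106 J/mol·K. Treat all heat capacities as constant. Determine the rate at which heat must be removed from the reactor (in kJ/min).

Q_out = 1730 kJ/min

Extent of reaction ξ = 0.613 × 2280 = 1397.6 mol/h
Reaction term: ξ·ΔH°_rxn = 1397.6 × -74.1 = -103570 kJ/h
Q = ΔH = -103570 kJ/h = -28.768 kW
Heat removed = 1726.1 kJ/min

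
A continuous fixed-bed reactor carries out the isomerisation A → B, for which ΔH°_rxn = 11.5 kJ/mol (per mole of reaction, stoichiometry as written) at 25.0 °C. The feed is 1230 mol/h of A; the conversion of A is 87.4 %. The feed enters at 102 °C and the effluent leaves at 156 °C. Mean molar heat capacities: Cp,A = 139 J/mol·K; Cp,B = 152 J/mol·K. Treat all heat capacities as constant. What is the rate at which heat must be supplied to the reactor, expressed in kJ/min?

Q_in = 390 kJ/min

Extent of reaction ξ = 0.874 × 1230 = 1075 mol/h
Reaction term: ξ·ΔH°_rxn = 1075 × 11.5 = 12363 kJ/h
Sensible, feed 102→25 °C: -13165 kJ/h
Outlet flows (mol/h): A 154.98, B 1075
Sensible, products 25→156 °C: 24228 kJ/h
Q = ΔH = 23426 kJ/h = 6.5072 kW
Heat supplied = 390.43 kJ/min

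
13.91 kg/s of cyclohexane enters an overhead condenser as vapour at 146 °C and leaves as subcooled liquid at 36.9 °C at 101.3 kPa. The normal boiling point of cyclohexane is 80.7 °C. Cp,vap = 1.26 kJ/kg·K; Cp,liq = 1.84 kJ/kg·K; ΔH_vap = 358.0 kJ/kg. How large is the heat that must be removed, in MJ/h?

Q_c = 26100 MJ/h

vapour 146→80.7 °C: -82.278 kJ/kg
condensation at 80.7 °C: -358 kJ/kg
liquid 80.7→36.9 °C: -80.592 kJ/kg
Δh = -82.278 + -358 + -80.592 = -520.87 kJ/kg
Q = ṁ·Δh = 13.91 kg/s × -520.87 kJ/kg = -7245.3 kJ/s
|Q| = 7245.3 kW = 26083 MJ/h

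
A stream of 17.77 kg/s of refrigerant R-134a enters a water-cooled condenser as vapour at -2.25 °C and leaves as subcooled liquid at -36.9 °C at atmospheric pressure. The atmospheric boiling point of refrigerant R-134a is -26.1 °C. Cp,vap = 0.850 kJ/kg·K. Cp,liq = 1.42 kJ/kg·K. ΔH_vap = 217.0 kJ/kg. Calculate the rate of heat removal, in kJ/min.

Q_c = 269000 kJ/min

vapour -2.25→-26.1 °C: -20.273 kJ/kg
condensation at -26.1 °C: -217 kJ/kg
liquid -26.1→-36.9 °C: -15.336 kJ/kg
Δh = -20.273 + -217 + -15.336 = -252.61 kJ/kg
Q = ṁ·Δh = 17.77 kg/s × -252.61 kJ/kg = -4488.9 kJ/s
|Q| = 4488.9 kW = 269330 kJ/min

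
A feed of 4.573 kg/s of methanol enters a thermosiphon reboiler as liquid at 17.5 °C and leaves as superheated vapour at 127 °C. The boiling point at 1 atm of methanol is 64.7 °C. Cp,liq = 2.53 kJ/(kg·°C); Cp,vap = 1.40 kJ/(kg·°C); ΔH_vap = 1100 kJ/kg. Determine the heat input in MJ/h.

Q = 21500 MJ/h

liquid 17.5→64.7 °C: 119.42 kJ/kg
vaporisation at 64.7 °C: 1100 kJ/kg
vapour 64.7→127 °C: 87.22 kJ/kg
Δh = 119.42 + 1100 + 87.22 = 1306.6 kJ/kg
Q = ṁ·Δh = 4.573 kg/s × 1306.6 kJ/kg = 5975.2 kJ/s
|Q| = 5975.2 kW = 21511 MJ/h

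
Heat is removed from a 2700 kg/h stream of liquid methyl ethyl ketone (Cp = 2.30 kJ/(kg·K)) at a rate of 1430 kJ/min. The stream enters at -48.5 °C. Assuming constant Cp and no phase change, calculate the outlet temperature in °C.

Q = 1430 kJ/min = 85800 kJ/h
ΔT = Q/(ṁ·Cp) = 85800/(2700×2.30) = 13.816 K
T_out = -48.5 − 13.816 = -62.316 °C

T_out = -62.3 °C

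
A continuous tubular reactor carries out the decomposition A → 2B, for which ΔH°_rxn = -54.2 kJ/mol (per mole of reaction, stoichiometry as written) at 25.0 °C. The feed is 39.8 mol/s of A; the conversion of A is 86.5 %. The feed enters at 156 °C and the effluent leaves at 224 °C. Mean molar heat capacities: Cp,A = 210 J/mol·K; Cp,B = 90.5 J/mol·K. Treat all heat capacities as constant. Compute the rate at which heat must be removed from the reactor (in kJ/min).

Extent of reaction ξ = 0.865 × 39.8 = 34.427 mol/s
Reaction term: ξ·ΔH°_rxn = 34.427 × -54.2 = -1865.9 kJ/s
Sensible, feed 156→25 °C: -1094.9 kJ/s
Outlet flows (mol/s): A 5.373, B 68.854
Sensible, products 25→224 °C: 1464.6 kJ/s
Q = ΔH = -1496.3 kJ/s = -1496.3 kW
Heat removed = 89777 kJ/min

Q_out = 89800 kJ/min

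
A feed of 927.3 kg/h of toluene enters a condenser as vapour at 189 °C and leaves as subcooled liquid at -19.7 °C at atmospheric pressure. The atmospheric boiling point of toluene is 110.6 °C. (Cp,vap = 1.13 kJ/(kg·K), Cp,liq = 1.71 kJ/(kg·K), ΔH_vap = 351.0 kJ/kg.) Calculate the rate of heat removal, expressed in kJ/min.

Q_c = 10200 kJ/min

vapour 189→110.6 °C: -88.592 kJ/kg
condensation at 110.6 °C: -351 kJ/kg
liquid 110.6→-19.7 °C: -222.81 kJ/kg
Δh = -88.592 + -351 + -222.81 = -662.4 kJ/kg
Q = ṁ·Δh = 927.3 kg/h × -662.4 kJ/kg = -614250 kJ/h
|Q| = 170.62 kW = 10237 kJ/min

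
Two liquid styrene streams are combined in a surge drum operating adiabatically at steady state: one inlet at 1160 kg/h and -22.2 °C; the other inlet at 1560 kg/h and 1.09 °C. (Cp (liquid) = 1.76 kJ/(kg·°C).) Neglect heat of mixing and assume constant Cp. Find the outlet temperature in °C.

No heat crosses the boundary, so H_out = H_in.
Σ ṁᵢCp,ᵢTᵢ = 1160×1.76×-22.2 + 1560×1.76×1.09 = -42331
Σ ṁᵢCp,ᵢ = 1160×1.76 + 1560×1.76 = 4787.2
T_out = -42331 / 4787.2 = -8.8425 °C

T_out = -8.84 °C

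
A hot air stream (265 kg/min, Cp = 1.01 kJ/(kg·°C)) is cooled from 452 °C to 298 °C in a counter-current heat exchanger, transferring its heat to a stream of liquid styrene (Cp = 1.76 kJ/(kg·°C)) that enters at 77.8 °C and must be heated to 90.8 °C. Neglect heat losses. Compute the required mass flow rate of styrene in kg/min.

ṁ_c = 1800 kg/min

Heat released by hot stream: Q = 265 × 1.01 × (452 − 298) = 41218 kJ/min
Energy balance on cold side (adiabatic exchanger): Q = ṁ_c·Cp_c·(T_c,out − T_c,in)
ṁ_c = 41218 / [1.76 × (90.8 − 77.8)] = 1801.5 kg/min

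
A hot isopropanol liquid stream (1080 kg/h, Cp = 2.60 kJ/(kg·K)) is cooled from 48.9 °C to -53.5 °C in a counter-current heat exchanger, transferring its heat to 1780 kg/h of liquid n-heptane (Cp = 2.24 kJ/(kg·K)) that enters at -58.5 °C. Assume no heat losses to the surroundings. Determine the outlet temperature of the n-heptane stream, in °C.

Heat released by hot stream: Q = 1080 × 2.60 × (48.9 − -53.5) = 287540 kJ/h
Energy balance on cold side (adiabatic exchanger): Q = ṁ_c·Cp_c·(T_c,out − T_c,in)
T_c,out = -58.5 + 287540/(1780 × 2.24) = 13.616 °C

T_c,out = 13.6 °C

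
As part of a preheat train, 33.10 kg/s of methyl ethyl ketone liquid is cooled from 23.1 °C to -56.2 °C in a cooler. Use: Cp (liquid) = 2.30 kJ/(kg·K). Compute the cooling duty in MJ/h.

Q_c = 21700 MJ/h

Q = ṁ·Cp·ΔT = 33.10 × 2.30 × (-56.2 − 23.1) = -6037.1 kJ/s
Cooling duty = 21734 MJ/h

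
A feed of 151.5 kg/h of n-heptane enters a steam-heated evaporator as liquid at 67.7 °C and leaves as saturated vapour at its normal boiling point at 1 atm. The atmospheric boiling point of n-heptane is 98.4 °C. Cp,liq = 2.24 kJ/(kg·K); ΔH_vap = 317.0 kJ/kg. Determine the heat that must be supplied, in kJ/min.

liquid 67.7→98.4 °C: 68.768 kJ/kg
vaporisation at 98.4 °C: 317 kJ/kg
Δh = 68.768 + 317 = 385.77 kJ/kg
Q = ṁ·Δh = 151.5 kg/h × 385.77 kJ/kg = 58444 kJ/h
|Q| = 16.234 kW = 974.06 kJ/min

Q = 974 kJ/min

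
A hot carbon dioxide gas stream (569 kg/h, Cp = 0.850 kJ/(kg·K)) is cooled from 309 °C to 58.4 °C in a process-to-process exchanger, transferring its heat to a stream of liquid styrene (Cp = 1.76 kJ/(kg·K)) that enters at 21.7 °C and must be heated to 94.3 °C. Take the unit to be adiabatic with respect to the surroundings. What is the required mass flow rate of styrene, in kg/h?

Heat released by hot stream: Q = 569 × 0.850 × (309 − 58.4) = 121200 kJ/h
Energy balance on cold side (adiabatic exchanger): Q = ṁ_c·Cp_c·(T_c,out − T_c,in)
ṁ_c = 121200 / [1.76 × (94.3 − 21.7)] = 948.56 kg/h

ṁ_c = 949 kg/h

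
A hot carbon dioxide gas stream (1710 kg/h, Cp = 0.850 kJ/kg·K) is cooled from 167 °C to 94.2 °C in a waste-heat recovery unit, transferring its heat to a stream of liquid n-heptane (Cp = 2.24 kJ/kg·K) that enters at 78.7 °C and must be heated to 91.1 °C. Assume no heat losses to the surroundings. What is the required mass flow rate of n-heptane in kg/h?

Heat released by hot stream: Q = 1710 × 0.850 × (167 − 94.2) = 105810 kJ/h
Energy balance on cold side (adiabatic exchanger): Q = ṁ_c·Cp_c·(T_c,out − T_c,in)
ṁ_c = 105810 / [2.24 × (91.1 − 78.7)] = 3809.6 kg/h

ṁ_c = 3810 kg/h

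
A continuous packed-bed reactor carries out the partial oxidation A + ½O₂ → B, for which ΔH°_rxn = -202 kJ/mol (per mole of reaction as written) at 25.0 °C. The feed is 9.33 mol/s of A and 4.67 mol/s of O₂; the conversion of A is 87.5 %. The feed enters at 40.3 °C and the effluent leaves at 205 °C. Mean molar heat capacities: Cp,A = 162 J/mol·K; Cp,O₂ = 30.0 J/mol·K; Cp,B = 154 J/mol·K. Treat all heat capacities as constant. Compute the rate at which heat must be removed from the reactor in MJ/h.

Extent of reaction ξ = 0.875 × 9.33 = 8.1638 mol/s
Reaction term: ξ·ΔH°_rxn = 8.1638 × -202 = -1649.1 kJ/s
Sensible, feed 40.3→25 °C: -25.269 kJ/s
Outlet flows (mol/s): A 1.1662, O₂ 0.58812, B 8.1638
Sensible, products 25→205 °C: 263.48 kJ/s
Q = ΔH = -1410.9 kJ/s = -1410.9 kW
Heat removed = 5079.1 MJ/h

Q_out = 5080 MJ/h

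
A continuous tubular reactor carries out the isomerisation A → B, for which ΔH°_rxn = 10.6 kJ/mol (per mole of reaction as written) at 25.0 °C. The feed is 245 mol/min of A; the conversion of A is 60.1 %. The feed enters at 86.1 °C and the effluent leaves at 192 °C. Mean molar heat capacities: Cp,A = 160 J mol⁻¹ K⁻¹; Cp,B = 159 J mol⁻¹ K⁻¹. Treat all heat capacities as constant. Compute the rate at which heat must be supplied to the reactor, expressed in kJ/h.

Q_in = 341000 kJ/h

Extent of reaction ξ = 0.601 × 245 = 147.25 mol/min
Reaction term: ξ·ΔH°_rxn = 147.25 × 10.6 = 1560.8 kJ/min
Sensible, feed 86.1→25 °C: -2395.1 kJ/min
Outlet flows (mol/min): A 97.755, B 147.25
Sensible, products 25→192 °C: 6521.8 kJ/min
Q = ΔH = 5687.5 kJ/min = 94.791 kW
Heat supplied = 341250 kJ/h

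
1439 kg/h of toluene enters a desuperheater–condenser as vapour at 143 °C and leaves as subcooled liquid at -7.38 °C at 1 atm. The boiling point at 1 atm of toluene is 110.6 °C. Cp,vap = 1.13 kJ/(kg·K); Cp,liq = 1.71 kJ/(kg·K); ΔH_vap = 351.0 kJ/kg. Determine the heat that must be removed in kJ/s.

Q_c = 236 kJ/s

vapour 143→110.6 °C: -36.612 kJ/kg
condensation at 110.6 °C: -351 kJ/kg
liquid 110.6→-7.38 °C: -201.75 kJ/kg
Δh = -36.612 + -351 + -201.75 = -589.36 kJ/kg
Q = ṁ·Δh = 1439 kg/h × -589.36 kJ/kg = -848090 kJ/h
|Q| = 235.58 kW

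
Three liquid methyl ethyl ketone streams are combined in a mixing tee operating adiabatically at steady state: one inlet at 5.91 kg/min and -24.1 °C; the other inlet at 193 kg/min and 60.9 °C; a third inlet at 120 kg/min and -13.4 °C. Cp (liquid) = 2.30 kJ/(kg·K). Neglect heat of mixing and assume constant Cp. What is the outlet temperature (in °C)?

Adiabatic, steady state ⇒ Σ ṁᵢCp,ᵢ(T_out − Tᵢ) = 0
T_out = Σ ṁᵢCp,ᵢTᵢ / Σ ṁᵢCp,ᵢ
      = 23008 / 733.49 = 31.367 °C

T_out = 31.4 °C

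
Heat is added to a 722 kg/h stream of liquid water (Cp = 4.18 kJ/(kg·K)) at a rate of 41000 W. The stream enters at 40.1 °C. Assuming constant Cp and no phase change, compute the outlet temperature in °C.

T_out = 89.0 °C

Q = 41000 W = 147600 kJ/h
ΔT = Q/(ṁ·Cp) = 147600/(722×4.18) = 48.907 K
T_out = 40.1 + 48.907 = 89.007 °C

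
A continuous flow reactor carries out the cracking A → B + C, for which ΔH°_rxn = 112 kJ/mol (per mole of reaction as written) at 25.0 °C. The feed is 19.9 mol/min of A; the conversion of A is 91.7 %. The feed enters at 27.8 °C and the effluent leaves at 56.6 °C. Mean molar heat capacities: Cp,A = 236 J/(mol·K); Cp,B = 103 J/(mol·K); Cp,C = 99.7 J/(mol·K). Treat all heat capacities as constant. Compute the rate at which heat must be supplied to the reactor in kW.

Extent of reaction ξ = 0.917 × 19.9 = 18.248 mol/min
Reaction term: ξ·ΔH°_rxn = 18.248 × 112 = 2043.8 kJ/min
Sensible, feed 27.8→25 °C: -13.15 kJ/min
Outlet flows (mol/min): A 1.6517, B 18.248, C 18.248
Sensible, products 25→56.6 °C: 129.2 kJ/min
Q = ΔH = 2159.9 kJ/min = 35.998 kW
Heat supplied = 35.998 kW

Q_in = 36.0 kW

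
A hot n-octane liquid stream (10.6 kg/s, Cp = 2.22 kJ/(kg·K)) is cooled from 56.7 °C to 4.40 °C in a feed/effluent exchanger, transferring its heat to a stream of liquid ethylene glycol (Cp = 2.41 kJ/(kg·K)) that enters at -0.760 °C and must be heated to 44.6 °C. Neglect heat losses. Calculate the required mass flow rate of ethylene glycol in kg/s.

Heat released by hot stream: Q = 10.6 × 2.22 × (56.7 − 4.40) = 1230.7 kJ/s
Energy balance on cold side (adiabatic exchanger): Q = ṁ_c·Cp_c·(T_c,out − T_c,in)
ṁ_c = 1230.7 / [2.41 × (44.6 − -0.760)] = 11.258 kg/s

ṁ_c = 11.3 kg/s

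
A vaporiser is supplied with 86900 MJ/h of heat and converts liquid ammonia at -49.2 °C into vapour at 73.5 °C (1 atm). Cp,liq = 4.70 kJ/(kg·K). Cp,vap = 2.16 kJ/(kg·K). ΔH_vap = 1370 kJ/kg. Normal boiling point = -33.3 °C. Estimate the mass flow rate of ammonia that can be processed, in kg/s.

Δh = 4.70×(-33.3−-49.2) + 1370 + 2.16×(73.5−-33.3) = 1675.4 kJ/kg
Q = 86900 MJ/h = 24139 kJ/s = 24139 kJ/s
ṁ = Q/Δh = 24139 / 1675.4 = 14.408 kg/s

ṁ = 14.4 kg/s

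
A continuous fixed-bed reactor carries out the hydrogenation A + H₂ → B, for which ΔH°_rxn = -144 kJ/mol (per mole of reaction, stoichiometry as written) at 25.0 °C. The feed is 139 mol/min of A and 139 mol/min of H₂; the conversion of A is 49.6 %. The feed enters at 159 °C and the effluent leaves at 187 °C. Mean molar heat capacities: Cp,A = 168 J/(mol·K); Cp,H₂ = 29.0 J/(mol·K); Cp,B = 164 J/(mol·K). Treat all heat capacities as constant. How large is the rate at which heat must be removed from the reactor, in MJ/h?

Extent of reaction ξ = 0.496 × 139 = 68.944 mol/min
Reaction term: ξ·ΔH°_rxn = 68.944 × -144 = -9927.9 kJ/min
Sensible, feed 159→25 °C: -3669.3 kJ/min
Outlet flows (mol/min): A 70.056, H₂ 70.056, B 68.944
Sensible, products 25→187 °C: 4067.5 kJ/min
Q = ΔH = -9529.8 kJ/min = -158.83 kW
Heat removed = 571.79 MJ/h

Q_out = 572 MJ/h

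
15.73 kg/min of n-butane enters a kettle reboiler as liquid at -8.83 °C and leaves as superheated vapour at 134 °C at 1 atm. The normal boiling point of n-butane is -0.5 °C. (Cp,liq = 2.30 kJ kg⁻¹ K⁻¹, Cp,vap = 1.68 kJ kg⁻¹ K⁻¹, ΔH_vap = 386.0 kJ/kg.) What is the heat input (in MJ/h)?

Q = 596 MJ/h

liquid -8.83→-0.5 °C: 19.159 kJ/kg
vaporisation at -0.5 °C: 386 kJ/kg
vapour -0.5→134 °C: 225.96 kJ/kg
Δh = 19.159 + 386 + 225.96 = 631.12 kJ/kg
Q = ṁ·Δh = 15.73 kg/min × 631.12 kJ/kg = 9927.5 kJ/min
|Q| = 165.46 kW = 595.65 MJ/h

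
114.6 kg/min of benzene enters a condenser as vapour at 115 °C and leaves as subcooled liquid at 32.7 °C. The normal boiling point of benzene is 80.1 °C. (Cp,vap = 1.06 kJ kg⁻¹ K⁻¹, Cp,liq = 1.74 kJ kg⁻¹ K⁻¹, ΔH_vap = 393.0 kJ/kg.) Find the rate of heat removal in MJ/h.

Q_c = 3520 MJ/h

vapour 115→80.1 °C: -36.994 kJ/kg
condensation at 80.1 °C: -393 kJ/kg
liquid 80.1→32.7 °C: -82.476 kJ/kg
Δh = -36.994 + -393 + -82.476 = -512.47 kJ/kg
Q = ṁ·Δh = 114.6 kg/min × -512.47 kJ/kg = -58729 kJ/min
|Q| = 978.82 kW = 3523.7 MJ/h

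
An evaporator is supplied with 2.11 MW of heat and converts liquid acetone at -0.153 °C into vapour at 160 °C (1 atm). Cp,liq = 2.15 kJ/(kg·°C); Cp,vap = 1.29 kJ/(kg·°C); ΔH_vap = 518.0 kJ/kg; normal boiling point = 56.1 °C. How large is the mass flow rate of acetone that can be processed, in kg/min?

ṁ = 164 kg/min

Δh = 2.15×(56.1−-0.153) + 518.0 + 1.29×(160−56.1) = 772.97 kJ/kg
Q = 2.11 MW = 2110 kJ/s = 126600 kJ/min
ṁ = Q/Δh = 126600 / 772.97 = 163.78 kg/min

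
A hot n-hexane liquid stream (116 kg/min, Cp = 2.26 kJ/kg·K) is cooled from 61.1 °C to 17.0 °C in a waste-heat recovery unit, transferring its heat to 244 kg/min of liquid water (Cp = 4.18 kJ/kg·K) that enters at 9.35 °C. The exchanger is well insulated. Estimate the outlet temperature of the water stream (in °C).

T_c,out = 20.7 °C

Heat released by hot stream: Q = 116 × 2.26 × (61.1 − 17.0) = 11561 kJ/min
Energy balance on cold side (adiabatic exchanger): Q = ṁ_c·Cp_c·(T_c,out − T_c,in)
T_c,out = 9.35 + 11561/(244 × 4.18) = 20.685 °C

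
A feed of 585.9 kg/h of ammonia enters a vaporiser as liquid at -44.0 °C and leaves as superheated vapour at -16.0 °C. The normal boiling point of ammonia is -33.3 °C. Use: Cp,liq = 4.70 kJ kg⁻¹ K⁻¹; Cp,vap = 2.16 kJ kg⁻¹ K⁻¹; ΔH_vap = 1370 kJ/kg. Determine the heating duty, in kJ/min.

Q = 14200 kJ/min

liquid -44.0→-33.3 °C: 50.29 kJ/kg
vaporisation at -33.3 °C: 1370 kJ/kg
vapour -33.3→-16.0 °C: 37.368 kJ/kg
Δh = 50.29 + 1370 + 37.368 = 1457.7 kJ/kg
Q = ṁ·Δh = 585.9 kg/h × 1457.7 kJ/kg = 854040 kJ/h
|Q| = 237.23 kW = 14234 kJ/min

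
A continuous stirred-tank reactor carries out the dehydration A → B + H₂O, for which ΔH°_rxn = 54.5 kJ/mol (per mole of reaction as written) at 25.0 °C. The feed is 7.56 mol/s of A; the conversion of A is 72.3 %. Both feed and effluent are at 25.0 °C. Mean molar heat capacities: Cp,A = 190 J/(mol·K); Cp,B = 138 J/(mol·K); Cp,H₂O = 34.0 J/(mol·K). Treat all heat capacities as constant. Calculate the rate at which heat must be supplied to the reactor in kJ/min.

Q_in = 17900 kJ/min

Extent of reaction ξ = 0.723 × 7.56 = 5.4659 mol/s
Reaction term: ξ·ΔH°_rxn = 5.4659 × 54.5 = 297.89 kJ/s
Q = ΔH = 297.89 kJ/s = 297.89 kW
Heat supplied = 17873 kJ/min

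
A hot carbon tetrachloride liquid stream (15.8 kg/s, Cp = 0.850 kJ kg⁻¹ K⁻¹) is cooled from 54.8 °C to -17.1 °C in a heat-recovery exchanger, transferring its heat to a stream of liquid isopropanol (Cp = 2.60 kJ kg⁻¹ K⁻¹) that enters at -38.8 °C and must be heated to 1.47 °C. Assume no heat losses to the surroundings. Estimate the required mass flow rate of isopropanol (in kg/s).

Heat released by hot stream: Q = 15.8 × 0.850 × (54.8 − -17.1) = 965.62 kJ/s
Energy balance on cold side (adiabatic exchanger): Q = ṁ_c·Cp_c·(T_c,out − T_c,in)
ṁ_c = 965.62 / [2.60 × (1.47 − -38.8)] = 9.2225 kg/s

ṁ_c = 9.22 kg/s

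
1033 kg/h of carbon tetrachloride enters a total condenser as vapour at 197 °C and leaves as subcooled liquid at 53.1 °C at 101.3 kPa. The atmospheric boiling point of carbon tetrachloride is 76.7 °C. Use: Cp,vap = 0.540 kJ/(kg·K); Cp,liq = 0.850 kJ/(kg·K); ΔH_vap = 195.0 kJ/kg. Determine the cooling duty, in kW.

vapour 197→76.7 °C: -64.962 kJ/kg
condensation at 76.7 °C: -195 kJ/kg
liquid 76.7→53.1 °C: -20.06 kJ/kg
Δh = -64.962 + -195 + -20.06 = -280.02 kJ/kg
Q = ṁ·Δh = 1033 kg/h × -280.02 kJ/kg = -289260 kJ/h
|Q| = 80.351 kW

Q_c = 80.4 kW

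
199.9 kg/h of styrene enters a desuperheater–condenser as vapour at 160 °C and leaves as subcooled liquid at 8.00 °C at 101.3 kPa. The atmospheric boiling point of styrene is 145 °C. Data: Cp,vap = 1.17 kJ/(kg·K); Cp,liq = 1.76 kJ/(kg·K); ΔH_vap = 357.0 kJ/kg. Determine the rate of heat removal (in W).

vapour 160→145 °C: -17.55 kJ/kg
condensation at 145 °C: -357 kJ/kg
liquid 145→8.00 °C: -241.12 kJ/kg
Δh = -17.55 + -357 + -241.12 = -615.67 kJ/kg
Q = ṁ·Δh = 199.9 kg/h × -615.67 kJ/kg = -123070 kJ/h
|Q| = 34.187 kW = 34187 W

Q_c = 34200 W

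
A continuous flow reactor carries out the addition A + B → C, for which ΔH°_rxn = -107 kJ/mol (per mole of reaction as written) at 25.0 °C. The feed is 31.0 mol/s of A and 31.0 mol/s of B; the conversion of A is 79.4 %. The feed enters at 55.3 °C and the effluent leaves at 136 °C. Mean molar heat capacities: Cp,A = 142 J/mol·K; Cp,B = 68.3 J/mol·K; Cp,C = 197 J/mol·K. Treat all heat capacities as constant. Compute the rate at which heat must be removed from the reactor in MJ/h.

Extent of reaction ξ = 0.794 × 31.0 = 24.614 mol/s
Reaction term: ξ·ΔH°_rxn = 24.614 × -107 = -2633.7 kJ/s
Sensible, feed 55.3→25 °C: -197.53 kJ/s
Outlet flows (mol/s): A 6.386, B 6.386, C 24.614
Sensible, products 25→136 °C: 687.3 kJ/s
Q = ΔH = -2143.9 kJ/s = -2143.9 kW
Heat removed = 7718.1 MJ/h

Q_out = 7720 MJ/h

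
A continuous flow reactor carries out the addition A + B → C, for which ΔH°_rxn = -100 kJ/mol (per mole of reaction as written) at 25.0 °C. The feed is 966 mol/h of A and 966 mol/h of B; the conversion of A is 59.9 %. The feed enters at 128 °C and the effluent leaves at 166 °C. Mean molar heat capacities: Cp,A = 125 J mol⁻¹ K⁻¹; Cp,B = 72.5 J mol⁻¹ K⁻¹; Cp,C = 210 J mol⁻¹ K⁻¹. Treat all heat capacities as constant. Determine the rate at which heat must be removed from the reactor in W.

Extent of reaction ξ = 0.599 × 966 = 578.63 mol/h
Reaction term: ξ·ΔH°_rxn = 578.63 × -100 = -57863 kJ/h
Sensible, feed 128→25 °C: -19651 kJ/h
Outlet flows (mol/h): A 387.37, B 387.37, C 578.63
Sensible, products 25→166 °C: 27921 kJ/h
Q = ΔH = -49594 kJ/h = -13.776 kW
Heat removed = 13776 W

Q_out = 13800 W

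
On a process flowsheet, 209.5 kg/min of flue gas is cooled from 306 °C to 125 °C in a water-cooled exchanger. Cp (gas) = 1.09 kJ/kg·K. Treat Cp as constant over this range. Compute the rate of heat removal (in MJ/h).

Q_c = 2480 MJ/h

Q = ṁ·Cp·ΔT = 209.5 × 1.09 × (125 − 306) = -41332 kJ/min
Converting: 41332 / 60 s = 688.87 kW
Cooling duty = 2479.9 MJ/h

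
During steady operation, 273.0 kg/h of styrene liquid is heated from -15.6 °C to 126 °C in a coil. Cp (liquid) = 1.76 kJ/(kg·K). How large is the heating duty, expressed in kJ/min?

Q = ṁ·Cp·ΔT = 273.0 × 1.76 × (126 − -15.6) = 68036 kJ/h
Converting: 68036 / 3600 s = 18.899 kW
Heating duty = 1133.9 kJ/min

Q = 1130 kJ/min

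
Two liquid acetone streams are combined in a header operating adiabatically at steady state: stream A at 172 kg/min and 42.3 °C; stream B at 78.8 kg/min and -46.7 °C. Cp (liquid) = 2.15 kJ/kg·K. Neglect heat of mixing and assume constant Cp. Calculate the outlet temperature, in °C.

Adiabatic, steady state ⇒ Σ ṁᵢCp,ᵢ(T_out − Tᵢ) = 0
T_out = Σ ṁᵢCp,ᵢTᵢ / Σ ṁᵢCp,ᵢ
      = 7730.6 / 539.22 = 14.337 °C

T_out = 14.3 °C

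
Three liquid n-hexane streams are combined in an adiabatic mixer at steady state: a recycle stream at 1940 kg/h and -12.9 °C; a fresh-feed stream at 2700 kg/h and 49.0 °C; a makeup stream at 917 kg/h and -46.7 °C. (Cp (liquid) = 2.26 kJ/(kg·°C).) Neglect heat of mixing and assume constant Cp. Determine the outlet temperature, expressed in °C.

No heat crosses the boundary, so H_out = H_in.
Σ ṁᵢCp,ᵢTᵢ = 1940×2.26×-12.9 + 2700×2.26×49.0 + 917×2.26×-46.7 = 145660
Σ ṁᵢCp,ᵢ = 1940×2.26 + 2700×2.26 + 917×2.26 = 12559
T_out = 145660 / 12559 = 11.598 °C

T_out = 11.6 °C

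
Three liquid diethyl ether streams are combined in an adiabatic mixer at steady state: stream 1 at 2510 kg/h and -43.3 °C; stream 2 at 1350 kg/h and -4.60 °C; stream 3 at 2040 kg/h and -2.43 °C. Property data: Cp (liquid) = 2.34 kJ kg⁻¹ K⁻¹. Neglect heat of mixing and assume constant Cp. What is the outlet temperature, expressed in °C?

Energy balance with Q = 0: Σ ṁᵢCp,ᵢ(T_out − Tᵢ) = 0
Σ ṁᵢCp,ᵢTᵢ = 2510×2.34×-43.3 + 1350×2.34×-4.60 + 2040×2.34×-2.43 = -280450
Σ ṁᵢCp,ᵢ = 2510×2.34 + 1350×2.34 + 2040×2.34 = 13806
T_out = -280450 / 13806 = -20.314 °C

T_out = -20.3 °C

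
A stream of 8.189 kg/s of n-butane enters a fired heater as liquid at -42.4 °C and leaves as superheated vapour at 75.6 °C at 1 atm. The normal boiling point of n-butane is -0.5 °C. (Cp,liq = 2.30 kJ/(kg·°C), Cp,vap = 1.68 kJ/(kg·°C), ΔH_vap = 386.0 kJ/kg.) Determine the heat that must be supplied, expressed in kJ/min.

liquid -42.4→-0.5 °C: 96.37 kJ/kg
vaporisation at -0.5 °C: 386 kJ/kg
vapour -0.5→75.6 °C: 127.85 kJ/kg
Δh = 96.37 + 386 + 127.85 = 610.22 kJ/kg
Q = ṁ·Δh = 8.189 kg/s × 610.22 kJ/kg = 4997.1 kJ/s
|Q| = 4997.1 kW = 299820 kJ/min

Q = 300000 kJ/min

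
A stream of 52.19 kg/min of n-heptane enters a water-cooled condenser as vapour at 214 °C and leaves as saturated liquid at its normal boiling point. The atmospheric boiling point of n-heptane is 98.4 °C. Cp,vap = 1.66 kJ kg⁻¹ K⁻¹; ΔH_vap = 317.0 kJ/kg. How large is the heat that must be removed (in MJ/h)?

vapour 214→98.4 °C: -191.9 kJ/kg
condensation at 98.4 °C: -317 kJ/kg
Δh = -191.9 + -317 = -508.9 kJ/kg
Q = ṁ·Δh = 52.19 kg/min × -508.9 kJ/kg = -26559 kJ/min
|Q| = 442.65 kW = 1593.6 MJ/h

Q_c = 1590 MJ/h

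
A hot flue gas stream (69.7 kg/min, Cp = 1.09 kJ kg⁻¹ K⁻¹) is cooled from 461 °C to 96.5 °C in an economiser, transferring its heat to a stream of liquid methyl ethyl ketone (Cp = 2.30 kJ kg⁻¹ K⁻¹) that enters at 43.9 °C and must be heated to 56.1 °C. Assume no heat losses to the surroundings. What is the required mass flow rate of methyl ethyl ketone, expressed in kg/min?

Heat released by hot stream: Q = 69.7 × 1.09 × (461 − 96.5) = 27692 kJ/min
Energy balance on cold side (adiabatic exchanger): Q = ṁ_c·Cp_c·(T_c,out − T_c,in)
ṁ_c = 27692 / [2.30 × (56.1 − 43.9)] = 986.89 kg/min

ṁ_c = 987 kg/min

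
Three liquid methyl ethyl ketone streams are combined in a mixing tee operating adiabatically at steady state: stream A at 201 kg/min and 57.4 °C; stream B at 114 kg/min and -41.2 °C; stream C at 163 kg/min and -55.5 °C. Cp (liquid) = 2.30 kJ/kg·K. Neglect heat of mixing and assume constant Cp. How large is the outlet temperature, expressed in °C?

T_out = -4.61 °C

Energy balance with Q = 0: Σ ṁᵢCp,ᵢ(T_out − Tᵢ) = 0
Σ ṁᵢCp,ᵢTᵢ = 201×2.30×57.4 + 114×2.30×-41.2 + 163×2.30×-55.5 = -5073.6
Σ ṁᵢCp,ᵢ = 201×2.30 + 114×2.30 + 163×2.30 = 1099.4
T_out = -5073.6 / 1099.4 = -4.6149 °C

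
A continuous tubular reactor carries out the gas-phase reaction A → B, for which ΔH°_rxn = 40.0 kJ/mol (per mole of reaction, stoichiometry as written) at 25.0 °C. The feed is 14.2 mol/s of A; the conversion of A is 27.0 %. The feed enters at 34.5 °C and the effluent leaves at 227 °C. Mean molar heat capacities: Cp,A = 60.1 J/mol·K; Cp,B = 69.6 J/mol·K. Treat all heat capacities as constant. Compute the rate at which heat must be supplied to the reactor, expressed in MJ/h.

Extent of reaction ξ = 0.270 × 14.2 = 3.834 mol/s
Reaction term: ξ·ΔH°_rxn = 3.834 × 40.0 = 153.36 kJ/s
Sensible, feed 34.5→25 °C: -8.1075 kJ/s
Outlet flows (mol/s): A 10.366, B 3.834
Sensible, products 25→227 °C: 179.75 kJ/s
Q = ΔH = 325 kJ/s = 325 kW
Heat supplied = 1170 MJ/h

Q_in = 1170 MJ/h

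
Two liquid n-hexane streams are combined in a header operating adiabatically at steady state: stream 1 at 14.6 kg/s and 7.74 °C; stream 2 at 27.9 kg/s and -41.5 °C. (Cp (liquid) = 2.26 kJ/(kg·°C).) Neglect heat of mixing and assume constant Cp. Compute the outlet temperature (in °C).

T_out = -24.6 °C

Adiabatic, steady state ⇒ Σ ṁᵢCp,ᵢ(T_out − Tᵢ) = 0
Σ ṁᵢCp,ᵢTᵢ = 14.6×2.26×7.74 + 27.9×2.26×-41.5 = -2361.4
Σ ṁᵢCp,ᵢ = 14.6×2.26 + 27.9×2.26 = 96.05
T_out = -2361.4 / 96.05 = -24.585 °C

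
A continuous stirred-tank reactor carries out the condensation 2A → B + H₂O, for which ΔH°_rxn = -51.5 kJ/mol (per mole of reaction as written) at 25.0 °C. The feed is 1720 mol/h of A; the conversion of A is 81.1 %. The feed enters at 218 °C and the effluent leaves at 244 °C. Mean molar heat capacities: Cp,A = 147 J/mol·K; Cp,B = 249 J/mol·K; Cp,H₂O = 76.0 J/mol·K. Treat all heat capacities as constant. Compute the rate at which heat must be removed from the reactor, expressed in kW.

Extent of reaction ξ = 0.811 × 1720 / 2 = 697.46 mol/h
Reaction term: ξ·ΔH°_rxn = 697.46 × -51.5 = -35919 kJ/h
Sensible, feed 218→25 °C: -48798 kJ/h
Outlet flows (mol/h): A 325.08, B 697.46, H₂O 697.46
Sensible, products 25→244 °C: 60107 kJ/h
Q = ΔH = -24610 kJ/h = -6.8362 kW
Heat removed = 6.8362 kW

Q_out = 6.84 kW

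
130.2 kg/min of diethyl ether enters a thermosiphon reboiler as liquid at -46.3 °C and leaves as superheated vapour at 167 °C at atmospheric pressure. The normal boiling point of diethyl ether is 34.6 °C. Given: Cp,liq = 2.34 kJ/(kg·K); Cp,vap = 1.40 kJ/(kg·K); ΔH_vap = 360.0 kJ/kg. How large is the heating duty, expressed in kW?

liquid -46.3→34.6 °C: 189.31 kJ/kg
vaporisation at 34.6 °C: 360 kJ/kg
vapour 34.6→167 °C: 185.36 kJ/kg
Δh = 189.31 + 360 + 185.36 = 734.67 kJ/kg
Q = ṁ·Δh = 130.2 kg/min × 734.67 kJ/kg = 95654 kJ/min
|Q| = 1594.2 kW

Q = 1590 kW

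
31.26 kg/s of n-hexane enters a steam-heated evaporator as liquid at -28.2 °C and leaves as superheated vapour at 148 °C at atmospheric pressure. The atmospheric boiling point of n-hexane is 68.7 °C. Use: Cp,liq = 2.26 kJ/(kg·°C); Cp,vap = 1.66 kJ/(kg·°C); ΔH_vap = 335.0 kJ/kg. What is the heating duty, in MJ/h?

Q = 77200 MJ/h

liquid -28.2→68.7 °C: 218.99 kJ/kg
vaporisation at 68.7 °C: 335 kJ/kg
vapour 68.7→148 °C: 131.64 kJ/kg
Δh = 218.99 + 335 + 131.64 = 685.63 kJ/kg
Q = ṁ·Δh = 31.26 kg/s × 685.63 kJ/kg = 21433 kJ/s
|Q| = 21433 kW = 77158 MJ/h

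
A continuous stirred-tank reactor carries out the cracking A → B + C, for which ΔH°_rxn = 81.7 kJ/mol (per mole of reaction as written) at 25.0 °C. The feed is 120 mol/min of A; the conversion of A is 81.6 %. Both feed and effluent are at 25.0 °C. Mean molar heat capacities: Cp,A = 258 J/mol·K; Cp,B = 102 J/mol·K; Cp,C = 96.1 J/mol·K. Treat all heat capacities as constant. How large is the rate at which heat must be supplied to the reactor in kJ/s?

Extent of reaction ξ = 0.816 × 120 = 97.92 mol/min
Reaction term: ξ·ΔH°_rxn = 97.92 × 81.7 = 8000.1 kJ/min
Q = ΔH = 8000.1 kJ/min = 133.33 kW
Heat supplied = 133.33 kJ/s

Q_in = 133 kJ/s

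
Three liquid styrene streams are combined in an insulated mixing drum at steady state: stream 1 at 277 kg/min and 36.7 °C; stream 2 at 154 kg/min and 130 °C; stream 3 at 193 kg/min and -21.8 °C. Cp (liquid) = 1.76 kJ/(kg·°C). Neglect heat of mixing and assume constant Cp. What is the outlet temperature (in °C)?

Adiabatic, steady state ⇒ Σ ṁᵢCp,ᵢ(T_out − Tᵢ) = 0
T_out = Σ ṁᵢCp,ᵢTᵢ / Σ ṁᵢCp,ᵢ
      = 45722 / 1098.2 = 41.632 °C

T_out = 41.6 °C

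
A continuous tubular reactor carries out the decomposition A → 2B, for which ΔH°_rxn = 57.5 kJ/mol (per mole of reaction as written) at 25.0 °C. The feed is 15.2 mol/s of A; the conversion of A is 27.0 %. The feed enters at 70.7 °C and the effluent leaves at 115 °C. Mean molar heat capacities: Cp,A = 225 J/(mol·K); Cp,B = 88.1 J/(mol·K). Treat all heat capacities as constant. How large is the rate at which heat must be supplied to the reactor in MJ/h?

Q_in = 1330 MJ/h

Extent of reaction ξ = 0.270 × 15.2 = 4.104 mol/s
Reaction term: ξ·ΔH°_rxn = 4.104 × 57.5 = 235.98 kJ/s
Sensible, feed 70.7→25 °C: -156.29 kJ/s
Outlet flows (mol/s): A 11.096, B 8.208
Sensible, products 25→115 °C: 289.78 kJ/s
Q = ΔH = 369.46 kJ/s = 369.46 kW
Heat supplied = 1330.1 MJ/h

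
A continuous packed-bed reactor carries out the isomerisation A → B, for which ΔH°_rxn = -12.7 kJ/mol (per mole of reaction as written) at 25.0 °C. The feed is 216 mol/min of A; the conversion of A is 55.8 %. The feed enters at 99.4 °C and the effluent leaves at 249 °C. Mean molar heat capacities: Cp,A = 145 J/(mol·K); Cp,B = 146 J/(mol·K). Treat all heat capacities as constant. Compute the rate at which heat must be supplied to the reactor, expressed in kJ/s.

Q_in = 53.0 kJ/s

Extent of reaction ξ = 0.558 × 216 = 120.53 mol/min
Reaction term: ξ·ΔH°_rxn = 120.53 × -12.7 = -1530.7 kJ/min
Sensible, feed 99.4→25 °C: -2330.2 kJ/min
Outlet flows (mol/min): A 95.472, B 120.53
Sensible, products 25→249 °C: 7042.7 kJ/min
Q = ΔH = 3181.8 kJ/min = 53.029 kW
Heat supplied = 53.029 kJ/s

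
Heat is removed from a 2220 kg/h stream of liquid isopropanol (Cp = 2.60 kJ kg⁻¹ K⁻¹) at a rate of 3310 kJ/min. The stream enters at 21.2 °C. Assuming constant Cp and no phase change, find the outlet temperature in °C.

Q = 3310 kJ/min = 198600 kJ/h
ΔT = Q/(ṁ·Cp) = 198600/(2220×2.60) = 34.407 K
T_out = 21.2 − 34.407 = -13.207 °C

T_out = -13.2 °C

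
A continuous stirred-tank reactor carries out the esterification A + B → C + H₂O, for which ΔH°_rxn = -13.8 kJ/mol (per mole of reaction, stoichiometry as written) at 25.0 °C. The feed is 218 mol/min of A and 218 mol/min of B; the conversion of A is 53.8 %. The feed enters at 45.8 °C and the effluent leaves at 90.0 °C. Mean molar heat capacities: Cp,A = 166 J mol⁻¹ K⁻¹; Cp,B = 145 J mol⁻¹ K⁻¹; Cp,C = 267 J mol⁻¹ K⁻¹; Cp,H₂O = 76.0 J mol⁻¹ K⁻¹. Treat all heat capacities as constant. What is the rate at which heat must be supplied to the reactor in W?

Extent of reaction ξ = 0.538 × 218 = 117.28 mol/min
Reaction term: ξ·ΔH°_rxn = 117.28 × -13.8 = -1618.5 kJ/min
Sensible, feed 45.8→25 °C: -1410.2 kJ/min
Outlet flows (mol/min): A 100.72, B 100.72, C 117.28, H₂O 117.28
Sensible, products 25→90.0 °C: 4650.8 kJ/min
Q = ΔH = 1622.1 kJ/min = 27.035 kW
Heat supplied = 27035 W

Q_in = 27000 W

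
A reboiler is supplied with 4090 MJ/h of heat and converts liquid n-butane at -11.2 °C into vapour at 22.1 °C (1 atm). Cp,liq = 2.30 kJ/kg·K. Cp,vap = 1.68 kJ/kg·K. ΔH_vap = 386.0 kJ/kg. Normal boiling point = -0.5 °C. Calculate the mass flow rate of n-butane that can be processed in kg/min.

Δh = 2.30×(-0.5−-11.2) + 386.0 + 1.68×(22.1−-0.5) = 448.58 kJ/kg
Q = 4090 MJ/h = 1136.1 kJ/s = 68167 kJ/min
ṁ = Q/Δh = 68167 / 448.58 = 151.96 kg/min

ṁ = 152 kg/min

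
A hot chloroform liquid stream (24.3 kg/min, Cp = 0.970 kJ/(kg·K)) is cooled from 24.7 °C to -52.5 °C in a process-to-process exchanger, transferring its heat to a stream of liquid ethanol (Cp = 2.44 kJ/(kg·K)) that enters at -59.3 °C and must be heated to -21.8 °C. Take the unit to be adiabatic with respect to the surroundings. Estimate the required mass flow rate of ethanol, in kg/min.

ṁ_c = 19.9 kg/min

Heat released by hot stream: Q = 24.3 × 0.970 × (24.7 − -52.5) = 1819.7 kJ/min
Energy balance on cold side (adiabatic exchanger): Q = ṁ_c·Cp_c·(T_c,out − T_c,in)
ṁ_c = 1819.7 / [2.44 × (-21.8 − -59.3)] = 19.887 kg/min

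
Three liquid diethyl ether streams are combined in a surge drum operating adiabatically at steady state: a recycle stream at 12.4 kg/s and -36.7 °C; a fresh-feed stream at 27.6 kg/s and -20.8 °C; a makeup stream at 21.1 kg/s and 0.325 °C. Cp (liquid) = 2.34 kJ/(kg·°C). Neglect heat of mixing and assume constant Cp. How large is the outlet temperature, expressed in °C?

T_out = -16.7 °C

No heat crosses the boundary, so H_out = H_in.
Σ ṁᵢCp,ᵢTᵢ = 12.4×2.34×-36.7 + 27.6×2.34×-20.8 + 21.1×2.34×0.325 = -2392.2
Σ ṁᵢCp,ᵢ = 12.4×2.34 + 27.6×2.34 + 21.1×2.34 = 142.97
T_out = -2392.2 / 142.97 = -16.732 °C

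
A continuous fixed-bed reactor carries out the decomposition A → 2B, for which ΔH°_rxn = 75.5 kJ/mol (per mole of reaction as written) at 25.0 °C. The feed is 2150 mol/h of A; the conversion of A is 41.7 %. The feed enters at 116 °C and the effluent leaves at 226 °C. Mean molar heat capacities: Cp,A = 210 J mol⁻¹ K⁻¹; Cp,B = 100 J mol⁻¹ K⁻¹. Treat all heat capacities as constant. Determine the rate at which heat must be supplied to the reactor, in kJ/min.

Q_in = 1930 kJ/min

Extent of reaction ξ = 0.417 × 2150 = 896.55 mol/h
Reaction term: ξ·ΔH°_rxn = 896.55 × 75.5 = 67690 kJ/h
Sensible, feed 116→25 °C: -41086 kJ/h
Outlet flows (mol/h): A 1253.5, B 1793.1
Sensible, products 25→226 °C: 88949 kJ/h
Q = ΔH = 115550 kJ/h = 32.098 kW
Heat supplied = 1925.9 kJ/min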